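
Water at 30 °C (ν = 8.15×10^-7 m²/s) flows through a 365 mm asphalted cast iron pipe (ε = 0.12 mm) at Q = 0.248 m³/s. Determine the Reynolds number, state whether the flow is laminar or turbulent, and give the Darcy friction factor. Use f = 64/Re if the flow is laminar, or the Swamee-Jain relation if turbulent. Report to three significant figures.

Re ≈ 1.06×10^6; turbulent; f ≈ 0.0160

V = 4Q/(πD²) = 2.370 m/s
Re = VD/ν = 2.370·0.365/8.15×10^-7 = 1.06×10^6
Re > 4000 → turbulent; ε/D = 3.29×10^-4
Swamee-Jain: f = 0.01597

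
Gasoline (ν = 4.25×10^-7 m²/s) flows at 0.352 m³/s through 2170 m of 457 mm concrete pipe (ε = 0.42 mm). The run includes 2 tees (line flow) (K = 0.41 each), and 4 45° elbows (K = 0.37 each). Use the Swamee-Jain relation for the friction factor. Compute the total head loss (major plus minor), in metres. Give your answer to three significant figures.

H_L ≈ 22.2 m

V = 4Q/(πD²) = 2.146 m/s; V²/2g = 0.2347 m
Re = 2.31×10^6, ε/D = 9.19×10^-4 → f = 0.01944 (Swamee-Jain)
Major: h_f = f(L/D)·V²/2g = 0.01944·4748·0.2347 = 21.66 m
Minor: ΣK = 2.30; h_m = ΣK·V²/2g = 0.5398 m
Total H_L = 21.66 + 0.5398 = 22.20 m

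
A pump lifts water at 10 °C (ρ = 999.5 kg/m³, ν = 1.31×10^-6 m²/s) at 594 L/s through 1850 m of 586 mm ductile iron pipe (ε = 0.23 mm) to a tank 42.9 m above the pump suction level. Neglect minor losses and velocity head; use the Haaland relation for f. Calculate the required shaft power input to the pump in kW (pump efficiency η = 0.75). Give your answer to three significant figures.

V = 4Q/(πD²) = 2.202 m/s; Re = 9.85×10^5; ε/D = 3.92×10^-4; f = 0.01639
h_f = f(L/D)V²/2g = 12.79 m
Total head H = z + h_f = 42.9 + 12.79 = 55.69 m
P_hyd = ρgQH = 999.5·9.81·0.594·55.69 = 324.4 kW
P_shaft = P_hyd/η = 324.4/0.75 = 432.5 kW

P_shaft ≈ 432 kW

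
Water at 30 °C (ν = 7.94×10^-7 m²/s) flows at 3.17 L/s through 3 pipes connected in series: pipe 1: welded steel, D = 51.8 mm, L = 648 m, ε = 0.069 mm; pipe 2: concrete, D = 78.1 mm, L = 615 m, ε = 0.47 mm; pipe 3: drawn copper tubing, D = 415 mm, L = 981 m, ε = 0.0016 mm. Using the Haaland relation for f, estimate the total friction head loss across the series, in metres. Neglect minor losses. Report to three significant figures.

H ≈ 39.2 m

Pipe 1: V = 1.504 m/s, Re = 9.81×10^4, ε/D = 0.00133, f = 0.02309, h_1 = f(L/D)V²/2g = 33.31 m
Pipe 2: V = 0.6617 m/s, Re = 6.51×10^4, ε/D = 0.00602, f = 0.03336, h_2 = f(L/D)V²/2g = 5.863 m
Pipe 3: V = 0.02344 m/s, Re = 1.22×10^4, ε/D = 3.86×10^-6, f = 0.02924, h_3 = f(L/D)V²/2g = 0.001935 m
Series → Q common, losses add: H = Σh = 39.18 m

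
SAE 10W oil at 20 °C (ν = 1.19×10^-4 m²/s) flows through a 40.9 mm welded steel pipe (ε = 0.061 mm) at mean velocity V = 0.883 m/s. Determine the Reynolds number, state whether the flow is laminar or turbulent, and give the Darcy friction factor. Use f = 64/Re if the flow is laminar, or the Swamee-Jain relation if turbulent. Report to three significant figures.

Re ≈ 303; laminar; f = 64/Re ≈ 0.211

Re = VD/ν = 0.8830·0.0409/1.19×10^-4 = 303
Re < 2300 → laminar → f = 64/Re = 0.2109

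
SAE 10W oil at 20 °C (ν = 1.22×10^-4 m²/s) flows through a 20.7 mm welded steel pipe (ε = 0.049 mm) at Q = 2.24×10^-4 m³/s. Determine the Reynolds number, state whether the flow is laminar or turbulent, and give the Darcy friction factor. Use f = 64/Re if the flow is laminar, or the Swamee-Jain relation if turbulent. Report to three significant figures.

V = 4Q/(πD²) = 0.6656 m/s
Re = VD/ν = 0.6656·0.0207/1.22×10^-4 = 113
Re < 2300 → laminar → f = 64/Re = 0.5667

Re ≈ 113; laminar; f = 64/Re ≈ 0.567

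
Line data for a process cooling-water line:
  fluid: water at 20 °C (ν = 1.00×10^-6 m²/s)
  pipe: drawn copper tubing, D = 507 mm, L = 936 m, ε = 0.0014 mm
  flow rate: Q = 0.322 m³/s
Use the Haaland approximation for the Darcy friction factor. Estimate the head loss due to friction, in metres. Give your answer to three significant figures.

h_f ≈ 2.88 m

V = 4Q/(πD²) = 4·0.322/(π·0.507²) = 1.595 m/s
Re = VD/ν = 1.595·0.507/1.00×10^-6 = 8.09×10^5 → turbulent
ε/D = 0.0014/507 = 2.76×10^-6
Haaland: f = 0.01205
h_f = f(L/D)V²/(2g) = 0.01205·(936/0.507)·1.595²/(2·9.81) = 2.884 m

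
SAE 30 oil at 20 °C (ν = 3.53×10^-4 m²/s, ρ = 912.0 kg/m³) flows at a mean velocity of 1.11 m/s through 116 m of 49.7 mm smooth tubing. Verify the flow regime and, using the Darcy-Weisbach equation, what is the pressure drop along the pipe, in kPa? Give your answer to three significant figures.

Re = VD/ν = 1.11·0.04970/3.53×10^-4 = 156 → laminar (Re < 2300)
f = 64/Re = 0.4095
h_f = f(L/D)V²/(2g) = 0.4095·(116/0.04970)·1.11²/(2·9.81) = 60.02 m
Δp = ρg·h_f = 912.0·9.81·60.02 = 537.0 kPa

Δp ≈ 537 kPa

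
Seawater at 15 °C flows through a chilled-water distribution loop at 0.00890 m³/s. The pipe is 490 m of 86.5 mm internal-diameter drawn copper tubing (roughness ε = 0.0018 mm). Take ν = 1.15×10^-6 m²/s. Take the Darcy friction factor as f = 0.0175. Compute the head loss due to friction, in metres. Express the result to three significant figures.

h_f ≈ 11.6 m

V = 4Q/(πD²) = 4·0.00890/(π·0.0865²) = 1.514 m/s
h_f = f(L/D)V²/(2g) = 0.01750·(490/0.0865)·1.514²/(2·9.81) = 11.59 m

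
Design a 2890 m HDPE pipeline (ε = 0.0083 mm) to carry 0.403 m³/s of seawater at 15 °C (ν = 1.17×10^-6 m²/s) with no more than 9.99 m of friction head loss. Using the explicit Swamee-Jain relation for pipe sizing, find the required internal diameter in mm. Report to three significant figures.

Swamee-Jain (Type III): D = 0.66·[ε^1.25·(LQ²/(gh_f))^4.75 + ν·Q^9.4·(L/(gh_f))^5.2]^0.04
LQ²/(gh_f) = 4.789; L/(gh_f) = 29.49
Term 1 = ε^1.25·(…)^4.75 = 7.59×10^-4; Term 2 = ν·Q^9.4·(…)^5.2 = 0.0100
D = 0.66·(7.59×10^-4 + 0.0100)^0.04 = 0.5506 m = 551 mm
Check: V = 1.69 m/s, Re = 7.97×10^5, f = 0.01238, h_f = 9.49 m ≈ 9.99 m ✓

D ≈ 551 mm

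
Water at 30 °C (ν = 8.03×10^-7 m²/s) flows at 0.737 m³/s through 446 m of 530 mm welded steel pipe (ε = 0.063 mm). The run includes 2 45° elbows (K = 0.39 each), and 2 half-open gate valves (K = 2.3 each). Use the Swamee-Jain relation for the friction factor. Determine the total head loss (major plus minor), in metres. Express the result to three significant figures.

H_L ≈ 9.35 m

V = 4Q/(πD²) = 3.341 m/s; V²/2g = 0.5688 m
Re = 2.20×10^6, ε/D = 1.19×10^-4 → f = 0.01313 (Swamee-Jain)
Major: h_f = f(L/D)·V²/2g = 0.01313·841.5·0.5688 = 6.286 m
Minor: ΣK = 5.38; h_m = ΣK·V²/2g = 3.060 m
Total H_L = 6.286 + 3.060 = 9.346 m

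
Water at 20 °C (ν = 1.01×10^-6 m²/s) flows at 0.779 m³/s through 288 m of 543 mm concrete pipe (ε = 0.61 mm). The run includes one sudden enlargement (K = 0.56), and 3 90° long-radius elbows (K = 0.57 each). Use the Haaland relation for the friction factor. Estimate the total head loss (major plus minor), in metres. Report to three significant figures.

V = 4Q/(πD²) = 3.364 m/s; V²/2g = 0.5768 m
Re = 1.81×10^6, ε/D = 0.00112 → f = 0.02038 (Haaland)
Major: h_f = f(L/D)·V²/2g = 0.02038·530.4·0.5768 = 6.235 m
Minor: ΣK = 2.27; h_m = ΣK·V²/2g = 1.309 m
Total H_L = 6.235 + 1.309 = 7.544 m

H_L ≈ 7.54 m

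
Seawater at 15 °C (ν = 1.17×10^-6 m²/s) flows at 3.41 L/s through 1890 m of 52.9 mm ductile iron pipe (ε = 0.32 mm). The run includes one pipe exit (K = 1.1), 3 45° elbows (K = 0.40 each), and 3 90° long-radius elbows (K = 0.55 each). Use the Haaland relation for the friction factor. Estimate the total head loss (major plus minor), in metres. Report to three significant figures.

V = 4Q/(πD²) = 1.552 m/s; V²/2g = 0.1227 m
Re = 7.01×10^4, ε/D = 0.00605 → f = 0.03333 (Haaland)
Major: h_f = f(L/D)·V²/2g = 0.03333·35728·0.1227 = 146.1 m
Minor: ΣK = 3.95; h_m = ΣK·V²/2g = 0.4846 m
Total H_L = 146.1 + 0.4846 = 146.6 m

H_L ≈ 147 m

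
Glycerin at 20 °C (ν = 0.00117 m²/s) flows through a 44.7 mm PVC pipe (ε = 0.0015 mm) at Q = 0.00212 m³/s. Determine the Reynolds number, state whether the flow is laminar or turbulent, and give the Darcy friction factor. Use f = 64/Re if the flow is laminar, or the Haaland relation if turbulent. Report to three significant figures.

V = 4Q/(πD²) = 1.351 m/s
Re = VD/ν = 1.351·0.0447/0.00117 = 51.6
Re < 2300 → laminar → f = 64/Re = 1.240

Re ≈ 51.6; laminar; f = 64/Re ≈ 1.24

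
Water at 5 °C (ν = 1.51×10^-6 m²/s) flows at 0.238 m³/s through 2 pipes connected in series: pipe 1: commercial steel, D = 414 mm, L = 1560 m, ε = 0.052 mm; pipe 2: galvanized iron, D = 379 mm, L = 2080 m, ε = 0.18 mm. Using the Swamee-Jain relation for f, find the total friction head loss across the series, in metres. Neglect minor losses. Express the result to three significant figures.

Pipe 1: V = 1.768 m/s, Re = 4.85×10^5, ε/D = 1.26×10^-4, f = 0.01481, h_1 = f(L/D)V²/2g = 8.889 m
Pipe 2: V = 2.110 m/s, Re = 5.30×10^5, ε/D = 4.75×10^-4, f = 0.01757, h_2 = f(L/D)V²/2g = 21.87 m
Series → Q common, losses add: H = Σh = 30.76 m

H ≈ 30.8 m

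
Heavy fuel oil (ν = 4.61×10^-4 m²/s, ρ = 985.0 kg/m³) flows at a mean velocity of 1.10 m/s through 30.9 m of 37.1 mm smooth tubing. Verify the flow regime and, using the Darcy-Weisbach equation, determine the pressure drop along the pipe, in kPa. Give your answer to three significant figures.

Δp ≈ 359 kPa

Re = VD/ν = 1.10·0.03710/4.61×10^-4 = 88.5 → laminar (Re < 2300)
f = 64/Re = 0.7230
h_f = f(L/D)V²/(2g) = 0.7230·(30.9/0.03710)·1.10²/(2·9.81) = 37.14 m
Δp = ρg·h_f = 985.0·9.81·37.14 = 358.8 kPa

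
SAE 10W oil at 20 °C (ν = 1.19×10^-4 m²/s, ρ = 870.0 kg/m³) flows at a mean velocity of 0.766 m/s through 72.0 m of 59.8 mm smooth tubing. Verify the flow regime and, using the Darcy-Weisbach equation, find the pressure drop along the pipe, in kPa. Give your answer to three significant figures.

Δp ≈ 51.1 kPa

Re = VD/ν = 0.766·0.05980/1.19×10^-4 = 385 → laminar (Re < 2300)
f = 64/Re = 0.1663
h_f = f(L/D)V²/(2g) = 0.1663·(72.0/0.05980)·0.766²/(2·9.81) = 5.987 m
Δp = ρg·h_f = 870.0·9.81·5.987 = 51.09 kPa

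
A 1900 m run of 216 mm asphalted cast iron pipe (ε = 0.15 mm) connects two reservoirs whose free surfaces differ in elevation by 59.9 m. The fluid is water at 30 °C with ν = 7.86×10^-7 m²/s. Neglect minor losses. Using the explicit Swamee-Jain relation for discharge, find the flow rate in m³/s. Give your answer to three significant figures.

Swamee-Jain (Type II): Q = -0.965·√(gD⁵h_f/L)·ln[ε/(3.7D) + √(3.17ν²L/(gD³h_f))]
√(gD⁵h_f/L) = √(9.81·0.216⁵·59.9/1900) = 0.01206
ε/(3.7D) = 1.88×10^-4; √(3.17ν²L/(gD³h_f)) = 2.51×10^-5
Q = -0.965·0.01206·ln(2.128×10^-4) = 0.09839 m³/s
Check: V = 2.69 m/s, Re = 7.38×10^5, f = 0.01864, h_f = 60.3 m ≈ 59.9 m ✓

Q ≈ 0.0984 m³/s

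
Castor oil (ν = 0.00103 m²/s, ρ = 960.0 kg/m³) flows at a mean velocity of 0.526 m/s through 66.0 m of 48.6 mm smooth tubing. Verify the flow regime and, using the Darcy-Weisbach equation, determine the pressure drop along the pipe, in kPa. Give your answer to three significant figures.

Δp ≈ 465 kPa

Re = VD/ν = 0.526·0.04860/0.00103 = 24.8 → laminar (Re < 2300)
f = 64/Re = 2.579
h_f = f(L/D)V²/(2g) = 2.579·(66.0/0.04860)·0.526²/(2·9.81) = 49.38 m
Δp = ρg·h_f = 960.0·9.81·49.38 = 465.1 kPa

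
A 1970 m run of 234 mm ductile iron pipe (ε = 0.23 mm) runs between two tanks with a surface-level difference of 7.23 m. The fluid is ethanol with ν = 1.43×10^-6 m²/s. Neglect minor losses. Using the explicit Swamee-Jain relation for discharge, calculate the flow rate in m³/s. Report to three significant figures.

Swamee-Jain (Type II): Q = -0.965·√(gD⁵h_f/L)·ln[ε/(3.7D) + √(3.17ν²L/(gD³h_f))]
√(gD⁵h_f/L) = √(9.81·0.234⁵·7.23/1970) = 0.005026
ε/(3.7D) = 2.66×10^-4; √(3.17ν²L/(gD³h_f)) = 1.19×10^-4
Q = -0.965·0.005026·ln(3.842×10^-4) = 0.03814 m³/s
Check: V = 0.887 m/s, Re = 1.45×10^5, f = 0.02159, h_f = 7.29 m ≈ 7.23 m ✓

Q ≈ 0.0381 m³/s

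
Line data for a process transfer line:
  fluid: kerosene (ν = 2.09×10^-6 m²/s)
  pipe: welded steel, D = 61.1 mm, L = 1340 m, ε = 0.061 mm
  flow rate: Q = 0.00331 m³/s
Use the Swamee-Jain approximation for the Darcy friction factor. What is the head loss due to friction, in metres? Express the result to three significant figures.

V = 4Q/(πD²) = 4·0.00331/(π·0.0611²) = 1.129 m/s
Re = VD/ν = 1.129·0.0611/2.09×10^-6 = 3.30×10^4 → turbulent
ε/D = 0.061/61.1 = 9.98×10^-4
Swamee-Jain: f = 0.02572
h_f = f(L/D)V²/(2g) = 0.02572·(1340/0.0611)·1.129²/(2·9.81) = 36.63 m

h_f ≈ 36.6 m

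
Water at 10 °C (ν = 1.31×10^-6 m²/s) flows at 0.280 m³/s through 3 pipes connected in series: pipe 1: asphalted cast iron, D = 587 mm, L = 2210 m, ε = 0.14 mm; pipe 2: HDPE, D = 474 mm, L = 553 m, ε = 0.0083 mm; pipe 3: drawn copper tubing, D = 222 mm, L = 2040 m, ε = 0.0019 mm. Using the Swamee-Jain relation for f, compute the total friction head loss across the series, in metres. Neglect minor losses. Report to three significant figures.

H ≈ 286 m

Pipe 1: V = 1.035 m/s, Re = 4.64×10^5, ε/D = 2.39×10^-4, f = 0.01596, h_1 = f(L/D)V²/2g = 3.278 m
Pipe 2: V = 1.587 m/s, Re = 5.74×10^5, ε/D = 1.75×10^-5, f = 0.01307, h_2 = f(L/D)V²/2g = 1.957 m
Pipe 3: V = 7.234 m/s, Re = 1.23×10^6, ε/D = 8.56×10^-6, f = 0.01146, h_3 = f(L/D)V²/2g = 280.8 m
Series → Q common, losses add: H = Σh = 286.1 m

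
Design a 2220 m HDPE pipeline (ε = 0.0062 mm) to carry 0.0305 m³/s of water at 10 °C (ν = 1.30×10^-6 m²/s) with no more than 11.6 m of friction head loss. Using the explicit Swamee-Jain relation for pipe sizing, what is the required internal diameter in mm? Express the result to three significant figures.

Swamee-Jain (Type III): D = 0.66·[ε^1.25·(LQ²/(gh_f))^4.75 + ν·Q^9.4·(L/(gh_f))^5.2]^0.04
LQ²/(gh_f) = 0.01815; L/(gh_f) = 19.51
Term 1 = ε^1.25·(…)^4.75 = 1.66×10^-15; Term 2 = ν·Q^9.4·(…)^5.2 = 3.76×10^-14
D = 0.66·(1.66×10^-15 + 3.76×10^-14)^0.04 = 0.1920 m = 192 mm
Check: V = 1.05 m/s, Re = 1.56×10^5, f = 0.01657, h_f = 10.8 m ≈ 11.6 m ✓

D ≈ 192 mm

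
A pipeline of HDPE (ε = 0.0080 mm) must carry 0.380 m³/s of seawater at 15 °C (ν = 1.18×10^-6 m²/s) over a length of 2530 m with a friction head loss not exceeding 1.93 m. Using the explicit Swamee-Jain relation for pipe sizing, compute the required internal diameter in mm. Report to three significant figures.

Swamee-Jain (Type III): D = 0.66·[ε^1.25·(LQ²/(gh_f))^4.75 + ν·Q^9.4·(L/(gh_f))^5.2]^0.04
LQ²/(gh_f) = 19.30; L/(gh_f) = 133.6
Term 1 = ε^1.25·(…)^4.75 = 0.543; Term 2 = ν·Q^9.4·(…)^5.2 = 15.0
D = 0.66·(0.543 + 15.0)^0.04 = 0.7366 m = 737 mm
Check: V = 0.892 m/s, Re = 5.57×10^5, f = 0.01303, h_f = 1.81 m ≈ 1.93 m ✓

D ≈ 737 mm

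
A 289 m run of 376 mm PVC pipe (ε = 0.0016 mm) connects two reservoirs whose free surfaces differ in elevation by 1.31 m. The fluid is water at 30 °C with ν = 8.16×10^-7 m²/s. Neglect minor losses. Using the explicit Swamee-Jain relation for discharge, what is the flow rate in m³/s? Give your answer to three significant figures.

Swamee-Jain (Type II): Q = -0.965·√(gD⁵h_f/L)·ln[ε/(3.7D) + √(3.17ν²L/(gD³h_f))]
√(gD⁵h_f/L) = √(9.81·0.376⁵·1.31/289) = 0.01828
ε/(3.7D) = 1.15×10^-6; √(3.17ν²L/(gD³h_f)) = 2.99×10^-5
Q = -0.965·0.01828·ln(3.103×10^-5) = 0.1831 m³/s
Check: V = 1.65 m/s, Re = 7.60×10^5, f = 0.01225, h_f = 1.31 m ≈ 1.31 m ✓

Q ≈ 0.183 m³/s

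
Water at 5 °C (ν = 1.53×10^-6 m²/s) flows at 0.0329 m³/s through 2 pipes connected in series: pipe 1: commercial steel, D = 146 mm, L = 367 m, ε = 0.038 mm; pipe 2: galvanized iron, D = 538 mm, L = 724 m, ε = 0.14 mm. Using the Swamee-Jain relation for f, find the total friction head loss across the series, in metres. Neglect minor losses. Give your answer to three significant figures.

Pipe 1: V = 1.965 m/s, Re = 1.88×10^5, ε/D = 2.60×10^-4, f = 0.01767, h_1 = f(L/D)V²/2g = 8.745 m
Pipe 2: V = 0.1447 m/s, Re = 5.09×10^4, ε/D = 2.60×10^-4, f = 0.02170, h_2 = f(L/D)V²/2g = 0.03118 m
Series → Q common, losses add: H = Σh = 8.776 m

H ≈ 8.78 m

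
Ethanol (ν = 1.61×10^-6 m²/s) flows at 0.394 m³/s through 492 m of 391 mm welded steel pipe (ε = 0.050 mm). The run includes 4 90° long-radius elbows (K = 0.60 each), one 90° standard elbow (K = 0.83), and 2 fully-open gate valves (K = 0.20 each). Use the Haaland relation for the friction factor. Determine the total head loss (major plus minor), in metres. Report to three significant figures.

V = 4Q/(πD²) = 3.281 m/s; V²/2g = 0.5488 m
Re = 7.97×10^5, ε/D = 1.28×10^-4 → f = 0.01396 (Haaland)
Major: h_f = f(L/D)·V²/2g = 0.01396·1258·0.5488 = 9.637 m
Minor: ΣK = 3.63; h_m = ΣK·V²/2g = 1.992 m
Total H_L = 9.637 + 1.992 = 11.63 m

H_L ≈ 11.6 m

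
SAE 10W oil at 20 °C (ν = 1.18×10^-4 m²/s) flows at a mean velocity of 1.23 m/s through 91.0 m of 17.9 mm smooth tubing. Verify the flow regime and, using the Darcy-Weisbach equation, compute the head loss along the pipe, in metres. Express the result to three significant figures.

Re = VD/ν = 1.23·0.01790/1.18×10^-4 = 187 → laminar (Re < 2300)
f = 64/Re = 0.3430
h_f = f(L/D)V²/(2g) = 0.3430·(91.0/0.01790)·1.23²/(2·9.81) = 134.5 m

h_f ≈ 134 m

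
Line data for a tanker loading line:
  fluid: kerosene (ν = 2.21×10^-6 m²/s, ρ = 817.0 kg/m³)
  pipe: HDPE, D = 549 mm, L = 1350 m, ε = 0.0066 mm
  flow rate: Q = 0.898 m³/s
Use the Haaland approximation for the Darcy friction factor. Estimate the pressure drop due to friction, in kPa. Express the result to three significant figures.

V = 4Q/(πD²) = 4·0.898/(π·0.549²) = 3.794 m/s
Re = VD/ν = 3.794·0.549/2.21×10^-6 = 9.42×10^5 → turbulent
ε/D = 0.0066/549 = 1.20×10^-5
Haaland: f = 0.01191
h_f = f(L/D)V²/(2g) = 0.01191·(1350/0.549)·3.794²/(2·9.81) = 21.49 m
Δp = ρg·h_f = 817.0·9.81·21.49 = 172.2 kPa

Δp ≈ 172 kPa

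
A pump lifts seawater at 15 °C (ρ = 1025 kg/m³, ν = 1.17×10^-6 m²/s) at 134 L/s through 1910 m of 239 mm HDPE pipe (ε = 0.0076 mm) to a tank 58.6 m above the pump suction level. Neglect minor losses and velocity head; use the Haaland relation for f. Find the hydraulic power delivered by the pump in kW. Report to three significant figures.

P_hyd ≈ 143 kW

V = 4Q/(πD²) = 2.987 m/s; Re = 6.10×10^5; ε/D = 3.18×10^-5; f = 0.01305
h_f = f(L/D)V²/2g = 47.42 m
Total head H = z + h_f = 58.6 + 47.42 = 106.0 m
P_hyd = ρgQH = 1025·9.81·0.134·106.0 = 142.8 kW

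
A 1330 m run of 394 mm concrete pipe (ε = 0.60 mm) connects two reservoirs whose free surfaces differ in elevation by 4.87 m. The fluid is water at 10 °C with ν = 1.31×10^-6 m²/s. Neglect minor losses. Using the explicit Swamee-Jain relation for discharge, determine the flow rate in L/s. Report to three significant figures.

Q ≈ 137 L/s

Swamee-Jain (Type II): Q = -0.965·√(gD⁵h_f/L)·ln[ε/(3.7D) + √(3.17ν²L/(gD³h_f))]
√(gD⁵h_f/L) = √(9.81·0.394⁵·4.87/1330) = 0.01847
ε/(3.7D) = 4.12×10^-4; √(3.17ν²L/(gD³h_f)) = 4.98×10^-5
Q = -0.965·0.01847·ln(4.613×10^-4) = 0.1369 m³/s
Check: V = 1.12 m/s, Re = 3.38×10^5, f = 0.02260, h_f = 4.90 m ≈ 4.87 m ✓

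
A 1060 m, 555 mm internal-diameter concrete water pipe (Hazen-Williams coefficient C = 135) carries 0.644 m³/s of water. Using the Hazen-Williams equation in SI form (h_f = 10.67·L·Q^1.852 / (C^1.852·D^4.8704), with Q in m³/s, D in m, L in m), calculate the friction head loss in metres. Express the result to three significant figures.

h_f = 10.67·1060·0.644^1.852 / (135^1.852·0.555^4.8704) = 9.990 m

h_f ≈ 9.99 m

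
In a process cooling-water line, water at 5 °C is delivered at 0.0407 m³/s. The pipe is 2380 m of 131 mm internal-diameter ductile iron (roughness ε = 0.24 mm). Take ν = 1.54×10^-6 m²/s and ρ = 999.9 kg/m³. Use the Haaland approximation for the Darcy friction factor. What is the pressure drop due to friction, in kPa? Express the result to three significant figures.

V = 4Q/(πD²) = 4·0.0407/(π·0.131²) = 3.020 m/s
Re = VD/ν = 3.020·0.131/1.54×10^-6 = 2.57×10^5 → turbulent
ε/D = 0.24/131 = 0.00183
Haaland: f = 0.02358
h_f = f(L/D)V²/(2g) = 0.02358·(2380/0.131)·3.020²/(2·9.81) = 199.1 m
Δp = ρg·h_f = 999.9·9.81·199.1 = 1953 kPa

Δp ≈ 1950 kPa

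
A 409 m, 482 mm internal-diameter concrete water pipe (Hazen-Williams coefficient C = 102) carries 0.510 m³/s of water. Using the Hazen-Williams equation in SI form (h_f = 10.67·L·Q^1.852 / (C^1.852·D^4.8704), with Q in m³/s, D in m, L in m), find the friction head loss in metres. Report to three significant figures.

h_f = 10.67·409·0.510^1.852 / (102^1.852·0.482^4.8704) = 8.357 m

h_f ≈ 8.36 m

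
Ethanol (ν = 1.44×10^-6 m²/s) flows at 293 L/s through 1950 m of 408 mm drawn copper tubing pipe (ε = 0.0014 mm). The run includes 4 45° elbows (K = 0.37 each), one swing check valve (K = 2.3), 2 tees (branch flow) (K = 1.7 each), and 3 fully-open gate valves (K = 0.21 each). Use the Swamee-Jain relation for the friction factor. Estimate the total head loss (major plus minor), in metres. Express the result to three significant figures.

H_L ≈ 17.4 m

V = 4Q/(πD²) = 2.241 m/s; V²/2g = 0.2560 m
Re = 6.35×10^5, ε/D = 3.43×10^-6 → f = 0.01261 (Swamee-Jain)
Major: h_f = f(L/D)·V²/2g = 0.01261·4779·0.2560 = 15.43 m
Minor: ΣK = 7.81; h_m = ΣK·V²/2g = 1.999 m
Total H_L = 15.43 + 1.999 = 17.43 m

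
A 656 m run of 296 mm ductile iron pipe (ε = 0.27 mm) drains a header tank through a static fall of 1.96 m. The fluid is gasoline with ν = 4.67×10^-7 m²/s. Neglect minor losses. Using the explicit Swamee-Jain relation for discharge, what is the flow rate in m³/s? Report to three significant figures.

Q ≈ 0.0645 m³/s

Swamee-Jain (Type II): Q = -0.965·√(gD⁵h_f/L)·ln[ε/(3.7D) + √(3.17ν²L/(gD³h_f))]
√(gD⁵h_f/L) = √(9.81·0.296⁵·1.96/656) = 0.008161
ε/(3.7D) = 2.47×10^-4; √(3.17ν²L/(gD³h_f)) = 3.02×10^-5
Q = -0.965·0.008161·ln(2.767×10^-4) = 0.06452 m³/s
Check: V = 0.938 m/s, Re = 5.94×10^5, f = 0.01986, h_f = 1.97 m ≈ 1.96 m ✓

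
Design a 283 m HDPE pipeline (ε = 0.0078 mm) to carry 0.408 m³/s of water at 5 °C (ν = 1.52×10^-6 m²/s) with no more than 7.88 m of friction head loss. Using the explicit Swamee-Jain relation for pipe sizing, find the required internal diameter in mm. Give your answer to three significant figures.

D ≈ 363 mm

Swamee-Jain (Type III): D = 0.66·[ε^1.25·(LQ²/(gh_f))^4.75 + ν·Q^9.4·(L/(gh_f))^5.2]^0.04
LQ²/(gh_f) = 0.6094; L/(gh_f) = 3.661
Term 1 = ε^1.25·(…)^4.75 = 3.92×10^-8; Term 2 = ν·Q^9.4·(…)^5.2 = 2.84×10^-7
D = 0.66·(3.92×10^-8 + 2.84×10^-7)^0.04 = 0.3630 m = 363 mm
Check: V = 3.94 m/s, Re = 9.42×10^5, f = 0.01222, h_f = 7.54 m ≈ 7.88 m ✓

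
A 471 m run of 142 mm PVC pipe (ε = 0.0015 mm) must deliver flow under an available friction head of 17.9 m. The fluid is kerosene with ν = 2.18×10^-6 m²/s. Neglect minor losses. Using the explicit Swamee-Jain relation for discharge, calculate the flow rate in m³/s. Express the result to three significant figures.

Q ≈ 0.0404 m³/s

Swamee-Jain (Type II): Q = -0.965·√(gD⁵h_f/L)·ln[ε/(3.7D) + √(3.17ν²L/(gD³h_f))]
√(gD⁵h_f/L) = √(9.81·0.142⁵·17.9/471) = 0.004640
ε/(3.7D) = 2.85×10^-6; √(3.17ν²L/(gD³h_f)) = 1.19×10^-4
Q = -0.965·0.004640·ln(1.217×10^-4) = 0.04036 m³/s
Check: V = 2.55 m/s, Re = 1.66×10^5, f = 0.01620, h_f = 17.8 m ≈ 17.9 m ✓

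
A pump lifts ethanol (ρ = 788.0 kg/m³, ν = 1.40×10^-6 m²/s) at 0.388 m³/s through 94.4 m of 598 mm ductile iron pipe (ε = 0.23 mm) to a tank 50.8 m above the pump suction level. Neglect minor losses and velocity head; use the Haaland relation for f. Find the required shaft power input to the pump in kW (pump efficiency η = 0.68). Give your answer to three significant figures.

V = 4Q/(πD²) = 1.381 m/s; Re = 5.90×10^5; ε/D = 3.85×10^-4; f = 0.01666
h_f = f(L/D)V²/2g = 0.2558 m
Total head H = z + h_f = 50.8 + 0.2558 = 51.06 m
P_hyd = ρgQH = 788.0·9.81·0.388·51.06 = 153.1 kW
P_shaft = P_hyd/η = 153.1/0.68 = 225.2 kW

P_shaft ≈ 225 kW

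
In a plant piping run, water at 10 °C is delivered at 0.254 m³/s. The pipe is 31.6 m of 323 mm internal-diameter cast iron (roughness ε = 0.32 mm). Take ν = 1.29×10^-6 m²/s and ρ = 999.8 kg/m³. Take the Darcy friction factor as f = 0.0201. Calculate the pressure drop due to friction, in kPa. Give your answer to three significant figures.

V = 4Q/(πD²) = 4·0.254/(π·0.323²) = 3.100 m/s
h_f = f(L/D)V²/(2g) = 0.02010·(31.6/0.323)·3.100²/(2·9.81) = 0.9631 m
Δp = ρg·h_f = 999.8·9.81·0.9631 = 9.446 kPa

Δp ≈ 9.45 kPa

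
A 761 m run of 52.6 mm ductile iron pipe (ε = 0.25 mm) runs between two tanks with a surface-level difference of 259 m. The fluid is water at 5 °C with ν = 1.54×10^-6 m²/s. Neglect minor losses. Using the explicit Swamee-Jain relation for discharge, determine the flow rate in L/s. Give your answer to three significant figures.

Q ≈ 7.35 L/s

Swamee-Jain (Type II): Q = -0.965·√(gD⁵h_f/L)·ln[ε/(3.7D) + √(3.17ν²L/(gD³h_f))]
√(gD⁵h_f/L) = √(9.81·0.0526⁵·259/761) = 0.001159
ε/(3.7D) = 0.00128; √(3.17ν²L/(gD³h_f)) = 1.24×10^-4
Q = -0.965·0.001159·ln(0.001409) = 0.007345 m³/s
Check: V = 3.38 m/s, Re = 1.15×10^5, f = 0.03099, h_f = 261 m ≈ 259 m ✓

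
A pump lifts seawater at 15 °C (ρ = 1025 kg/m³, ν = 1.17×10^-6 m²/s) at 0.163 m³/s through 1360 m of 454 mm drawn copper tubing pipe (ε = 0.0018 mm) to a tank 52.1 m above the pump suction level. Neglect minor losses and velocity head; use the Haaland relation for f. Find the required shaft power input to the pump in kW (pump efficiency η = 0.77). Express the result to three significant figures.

V = 4Q/(πD²) = 1.007 m/s; Re = 3.91×10^5; ε/D = 3.96×10^-6; f = 0.01370
h_f = f(L/D)V²/2g = 2.120 m
Total head H = z + h_f = 52.1 + 2.120 = 54.22 m
P_hyd = ρgQH = 1025·9.81·0.163·54.22 = 88.87 kW
P_shaft = P_hyd/η = 88.87/0.77 = 115.4 kW

P_shaft ≈ 115 kW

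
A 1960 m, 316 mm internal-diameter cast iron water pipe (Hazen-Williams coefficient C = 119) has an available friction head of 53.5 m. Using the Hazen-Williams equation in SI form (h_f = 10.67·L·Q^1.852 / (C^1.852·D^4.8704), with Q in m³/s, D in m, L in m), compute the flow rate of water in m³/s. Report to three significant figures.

Rearranging: Q = [h_f·C^1.852·D^4.8704 / (10.67·L)]^(1/1.852)
Q = [53.5·119^1.852·0.316^4.8704 / (10.67·1960)]^0.540 = 0.2292 m³/s

Q ≈ 0.229 m³/s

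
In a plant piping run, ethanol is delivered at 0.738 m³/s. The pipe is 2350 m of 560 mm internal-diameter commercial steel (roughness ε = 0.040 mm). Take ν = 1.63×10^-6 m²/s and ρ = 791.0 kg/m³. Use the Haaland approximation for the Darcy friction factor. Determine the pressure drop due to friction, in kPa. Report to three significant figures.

V = 4Q/(πD²) = 4·0.738/(π·0.560²) = 2.996 m/s
Re = VD/ν = 2.996·0.560/1.63×10^-6 = 1.03×10^6 → turbulent
ε/D = 0.040/560 = 7.14×10^-5
Haaland: f = 0.01285
h_f = f(L/D)V²/(2g) = 0.01285·(2350/0.560)·2.996²/(2·9.81) = 24.67 m
Δp = ρg·h_f = 791.0·9.81·24.67 = 191.4 kPa

Δp ≈ 191 kPa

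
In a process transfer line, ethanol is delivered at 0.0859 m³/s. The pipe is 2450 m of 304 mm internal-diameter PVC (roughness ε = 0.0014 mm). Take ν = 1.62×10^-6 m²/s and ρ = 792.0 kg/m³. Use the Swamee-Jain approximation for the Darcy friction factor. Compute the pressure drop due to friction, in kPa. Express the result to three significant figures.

V = 4Q/(πD²) = 4·0.0859/(π·0.304²) = 1.183 m/s
Re = VD/ν = 1.183·0.304/1.62×10^-6 = 2.22×10^5 → turbulent
ε/D = 0.0014/304 = 4.61×10^-6
Swamee-Jain: f = 0.01527
h_f = f(L/D)V²/(2g) = 0.01527·(2450/0.304)·1.183²/(2·9.81) = 8.782 m
Δp = ρg·h_f = 792.0·9.81·8.782 = 68.23 kPa

Δp ≈ 68.2 kPa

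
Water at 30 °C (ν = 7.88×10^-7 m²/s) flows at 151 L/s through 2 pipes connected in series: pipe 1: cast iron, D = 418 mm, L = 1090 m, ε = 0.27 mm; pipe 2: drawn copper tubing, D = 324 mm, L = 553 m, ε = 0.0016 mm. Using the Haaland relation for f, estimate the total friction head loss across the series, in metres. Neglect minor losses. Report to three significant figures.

H ≈ 6.52 m

Pipe 1: V = 1.100 m/s, Re = 5.84×10^5, ε/D = 6.46×10^-4, f = 0.01835, h_1 = f(L/D)V²/2g = 2.953 m
Pipe 2: V = 1.831 m/s, Re = 7.53×10^5, ε/D = 4.94×10^-6, f = 0.01223, h_2 = f(L/D)V²/2g = 3.568 m
Series → Q common, losses add: H = Σh = 6.521 m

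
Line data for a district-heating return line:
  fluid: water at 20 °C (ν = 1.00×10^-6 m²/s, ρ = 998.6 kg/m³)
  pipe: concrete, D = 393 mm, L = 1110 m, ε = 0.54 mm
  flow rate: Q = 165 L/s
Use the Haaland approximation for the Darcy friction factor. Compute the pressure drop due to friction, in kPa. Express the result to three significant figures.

V = 4Q/(πD²) = 4·0.165/(π·0.393²) = 1.360 m/s
Re = VD/ν = 1.360·0.393/1.00×10^-6 = 5.35×10^5 → turbulent
ε/D = 0.54/393 = 0.00137
Haaland: f = 0.02168
h_f = f(L/D)V²/(2g) = 0.02168·(1110/0.393)·1.360²/(2·9.81) = 5.775 m
Δp = ρg·h_f = 998.6·9.81·5.775 = 56.57 kPa

Δp ≈ 56.6 kPa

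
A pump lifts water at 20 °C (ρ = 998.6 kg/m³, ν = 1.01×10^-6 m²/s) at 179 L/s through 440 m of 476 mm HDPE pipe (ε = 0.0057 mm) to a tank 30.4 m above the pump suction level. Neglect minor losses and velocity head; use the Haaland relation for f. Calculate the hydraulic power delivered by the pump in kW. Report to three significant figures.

V = 4Q/(πD²) = 1.006 m/s; Re = 4.74×10^5; ε/D = 1.20×10^-5; f = 0.01332
h_f = f(L/D)V²/2g = 0.6350 m
Total head H = z + h_f = 30.4 + 0.6350 = 31.03 m
P_hyd = ρgQH = 998.6·9.81·0.179·31.03 = 54.42 kW

P_hyd ≈ 54.4 kW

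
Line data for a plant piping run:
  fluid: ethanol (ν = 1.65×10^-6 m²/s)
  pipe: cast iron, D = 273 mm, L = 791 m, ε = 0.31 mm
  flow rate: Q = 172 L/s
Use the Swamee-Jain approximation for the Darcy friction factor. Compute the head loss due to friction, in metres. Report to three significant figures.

h_f ≈ 26.7 m

V = 4Q/(πD²) = 4·0.172/(π·0.273²) = 2.938 m/s
Re = VD/ν = 2.938·0.273/1.65×10^-6 = 4.86×10^5 → turbulent
ε/D = 0.31/273 = 0.00114
Swamee-Jain: f = 0.02094
h_f = f(L/D)V²/(2g) = 0.02094·(791/0.273)·2.938²/(2·9.81) = 26.70 m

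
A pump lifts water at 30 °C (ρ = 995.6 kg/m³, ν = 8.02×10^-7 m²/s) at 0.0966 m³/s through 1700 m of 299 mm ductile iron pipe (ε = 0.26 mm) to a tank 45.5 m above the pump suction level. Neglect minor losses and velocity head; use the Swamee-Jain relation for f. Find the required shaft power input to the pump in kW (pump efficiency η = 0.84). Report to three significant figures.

P_shaft ≈ 63.3 kW

V = 4Q/(πD²) = 1.376 m/s; Re = 5.13×10^5; ε/D = 8.70×10^-4; f = 0.01975
h_f = f(L/D)V²/2g = 10.83 m
Total head H = z + h_f = 45.5 + 10.83 = 56.33 m
P_hyd = ρgQH = 995.6·9.81·0.0966·56.33 = 53.15 kW
P_shaft = P_hyd/η = 53.15/0.84 = 63.27 kW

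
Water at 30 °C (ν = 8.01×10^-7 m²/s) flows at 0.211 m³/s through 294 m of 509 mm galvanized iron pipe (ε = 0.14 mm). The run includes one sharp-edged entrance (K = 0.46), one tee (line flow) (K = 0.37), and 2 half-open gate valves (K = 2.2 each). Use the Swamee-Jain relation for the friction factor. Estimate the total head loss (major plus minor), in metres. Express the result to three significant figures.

V = 4Q/(πD²) = 1.037 m/s; V²/2g = 0.05480 m
Re = 6.59×10^5, ε/D = 2.75×10^-4 → f = 0.01588 (Swamee-Jain)
Major: h_f = f(L/D)·V²/2g = 0.01588·577.6·0.05480 = 0.5026 m
Minor: ΣK = 5.23; h_m = ΣK·V²/2g = 0.2866 m
Total H_L = 0.5026 + 0.2866 = 0.7892 m

H_L ≈ 0.789 m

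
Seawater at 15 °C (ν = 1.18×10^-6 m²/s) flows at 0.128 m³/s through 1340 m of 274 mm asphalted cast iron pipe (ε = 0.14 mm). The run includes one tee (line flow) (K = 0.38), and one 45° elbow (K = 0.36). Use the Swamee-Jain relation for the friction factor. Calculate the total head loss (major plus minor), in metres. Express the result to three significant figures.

V = 4Q/(πD²) = 2.171 m/s; V²/2g = 0.2402 m
Re = 5.04×10^5, ε/D = 5.11×10^-4 → f = 0.01784 (Swamee-Jain)
Major: h_f = f(L/D)·V²/2g = 0.01784·4891·0.2402 = 20.95 m
Minor: ΣK = 0.740; h_m = ΣK·V²/2g = 0.1777 m
Total H_L = 20.95 + 0.1777 = 21.13 m

H_L ≈ 21.1 m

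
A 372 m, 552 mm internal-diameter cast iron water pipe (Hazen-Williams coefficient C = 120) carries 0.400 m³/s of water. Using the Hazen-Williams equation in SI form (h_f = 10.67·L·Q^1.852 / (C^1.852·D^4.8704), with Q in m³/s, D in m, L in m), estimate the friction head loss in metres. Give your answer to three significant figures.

h_f = 10.67·372·0.400^1.852 / (120^1.852·0.552^4.8704) = 1.853 m

h_f ≈ 1.85 m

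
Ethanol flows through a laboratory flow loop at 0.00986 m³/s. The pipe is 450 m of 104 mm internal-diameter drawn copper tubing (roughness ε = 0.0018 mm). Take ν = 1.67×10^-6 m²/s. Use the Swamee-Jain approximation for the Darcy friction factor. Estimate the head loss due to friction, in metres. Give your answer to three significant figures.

V = 4Q/(πD²) = 4·0.00986/(π·0.104²) = 1.161 m/s
Re = VD/ν = 1.161·0.104/1.67×10^-6 = 7.23×10^4 → turbulent
ε/D = 0.0018/104 = 1.73×10^-5
Swamee-Jain: f = 0.01923
h_f = f(L/D)V²/(2g) = 0.01923·(450/0.104)·1.161²/(2·9.81) = 5.712 m

h_f ≈ 5.71 m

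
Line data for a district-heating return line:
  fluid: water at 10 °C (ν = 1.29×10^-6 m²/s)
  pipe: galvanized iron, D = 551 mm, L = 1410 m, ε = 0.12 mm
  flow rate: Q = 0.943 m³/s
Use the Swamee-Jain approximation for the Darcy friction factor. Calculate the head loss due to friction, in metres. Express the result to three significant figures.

V = 4Q/(πD²) = 4·0.943/(π·0.551²) = 3.955 m/s
Re = VD/ν = 3.955·0.551/1.29×10^-6 = 1.69×10^6 → turbulent
ε/D = 0.12/551 = 2.18×10^-4
Swamee-Jain: f = 0.01461
h_f = f(L/D)V²/(2g) = 0.01461·(1410/0.551)·3.955²/(2·9.81) = 29.81 m

h_f ≈ 29.8 m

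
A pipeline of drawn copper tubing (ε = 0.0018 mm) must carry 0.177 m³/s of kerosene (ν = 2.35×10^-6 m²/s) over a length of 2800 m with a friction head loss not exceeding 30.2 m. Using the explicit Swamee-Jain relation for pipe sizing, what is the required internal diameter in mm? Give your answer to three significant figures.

D ≈ 327 mm

Swamee-Jain (Type III): D = 0.66·[ε^1.25·(LQ²/(gh_f))^4.75 + ν·Q^9.4·(L/(gh_f))^5.2]^0.04
LQ²/(gh_f) = 0.2961; L/(gh_f) = 9.451
Term 1 = ε^1.25·(…)^4.75 = 2.03×10^-10; Term 2 = ν·Q^9.4·(…)^5.2 = 2.37×10^-8
D = 0.66·(2.03×10^-10 + 2.37×10^-8)^0.04 = 0.3271 m = 327 mm
Check: V = 2.11 m/s, Re = 2.93×10^5, f = 0.01450, h_f = 28.1 m ≈ 30.2 m ✓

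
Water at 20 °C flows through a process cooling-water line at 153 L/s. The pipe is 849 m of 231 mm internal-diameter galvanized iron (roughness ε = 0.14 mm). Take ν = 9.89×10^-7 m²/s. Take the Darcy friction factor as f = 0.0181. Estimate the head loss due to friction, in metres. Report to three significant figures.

V = 4Q/(πD²) = 4·0.153/(π·0.231²) = 3.651 m/s
h_f = f(L/D)V²/(2g) = 0.01810·(849/0.231)·3.651²/(2·9.81) = 45.19 m

h_f ≈ 45.2 m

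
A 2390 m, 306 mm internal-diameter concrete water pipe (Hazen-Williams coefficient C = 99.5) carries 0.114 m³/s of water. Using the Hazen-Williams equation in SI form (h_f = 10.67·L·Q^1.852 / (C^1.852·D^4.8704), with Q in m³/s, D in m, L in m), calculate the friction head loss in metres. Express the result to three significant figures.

h_f = 10.67·2390·0.114^1.852 / (99.5^1.852·0.306^4.8704) = 29.16 m

h_f ≈ 29.2 m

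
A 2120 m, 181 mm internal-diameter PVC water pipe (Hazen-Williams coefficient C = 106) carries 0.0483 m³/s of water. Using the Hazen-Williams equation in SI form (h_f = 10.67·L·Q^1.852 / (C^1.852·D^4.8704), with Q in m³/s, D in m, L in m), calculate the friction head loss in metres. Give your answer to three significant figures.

h_f ≈ 60.5 m

h_f = 10.67·2120·0.0483^1.852 / (106^1.852·0.181^4.8704) = 60.49 m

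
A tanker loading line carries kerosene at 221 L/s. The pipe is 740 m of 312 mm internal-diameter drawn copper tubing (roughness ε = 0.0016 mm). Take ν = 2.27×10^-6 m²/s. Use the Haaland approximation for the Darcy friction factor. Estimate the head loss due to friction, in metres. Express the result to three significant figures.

V = 4Q/(πD²) = 4·0.221/(π·0.312²) = 2.891 m/s
Re = VD/ν = 2.891·0.312/2.27×10^-6 = 3.97×10^5 → turbulent
ε/D = 0.0016/312 = 5.13×10^-6
Haaland: f = 0.01367
h_f = f(L/D)V²/(2g) = 0.01367·(740/0.312)·2.891²/(2·9.81) = 13.80 m

h_f ≈ 13.8 m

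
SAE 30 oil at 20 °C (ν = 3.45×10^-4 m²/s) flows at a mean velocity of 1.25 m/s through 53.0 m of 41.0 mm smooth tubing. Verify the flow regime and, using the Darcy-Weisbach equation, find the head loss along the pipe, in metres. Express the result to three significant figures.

Re = VD/ν = 1.25·0.04100/3.45×10^-4 = 149 → laminar (Re < 2300)
f = 64/Re = 0.4308
h_f = f(L/D)V²/(2g) = 0.4308·(53.0/0.04100)·1.25²/(2·9.81) = 44.35 m

h_f ≈ 44.4 m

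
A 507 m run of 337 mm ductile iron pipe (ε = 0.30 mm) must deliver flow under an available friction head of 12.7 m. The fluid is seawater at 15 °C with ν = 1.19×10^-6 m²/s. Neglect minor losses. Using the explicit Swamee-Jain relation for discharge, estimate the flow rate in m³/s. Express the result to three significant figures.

Swamee-Jain (Type II): Q = -0.965·√(gD⁵h_f/L)·ln[ε/(3.7D) + √(3.17ν²L/(gD³h_f))]
√(gD⁵h_f/L) = √(9.81·0.337⁵·12.7/507) = 0.03268
ε/(3.7D) = 2.41×10^-4; √(3.17ν²L/(gD³h_f)) = 2.18×10^-5
Q = -0.965·0.03268·ln(2.624×10^-4) = 0.2600 m³/s
Check: V = 2.92 m/s, Re = 8.26×10^5, f = 0.01959, h_f = 12.8 m ≈ 12.7 m ✓

Q ≈ 0.260 m³/s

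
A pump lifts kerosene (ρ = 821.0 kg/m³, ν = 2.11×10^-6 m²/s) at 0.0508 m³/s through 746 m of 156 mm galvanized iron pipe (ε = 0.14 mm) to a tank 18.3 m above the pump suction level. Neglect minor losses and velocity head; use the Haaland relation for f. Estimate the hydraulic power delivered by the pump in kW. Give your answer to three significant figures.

P_hyd ≈ 21.9 kW

V = 4Q/(πD²) = 2.658 m/s; Re = 1.97×10^5; ε/D = 8.97×10^-4; f = 0.02051
h_f = f(L/D)V²/2g = 35.32 m
Total head H = z + h_f = 18.3 + 35.32 = 53.62 m
P_hyd = ρgQH = 821.0·9.81·0.0508·53.62 = 21.94 kW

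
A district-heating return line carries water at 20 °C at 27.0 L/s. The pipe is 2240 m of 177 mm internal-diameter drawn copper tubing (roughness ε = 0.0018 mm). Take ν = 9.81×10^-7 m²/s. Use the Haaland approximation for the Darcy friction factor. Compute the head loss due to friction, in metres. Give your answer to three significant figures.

h_f ≈ 12.1 m

V = 4Q/(πD²) = 4·0.0270/(π·0.177²) = 1.097 m/s
Re = VD/ν = 1.097·0.177/9.81×10^-7 = 1.98×10^5 → turbulent
ε/D = 0.0018/177 = 1.02×10^-5
Haaland: f = 0.01559
h_f = f(L/D)V²/(2g) = 0.01559·(2240/0.177)·1.097²/(2·9.81) = 12.11 m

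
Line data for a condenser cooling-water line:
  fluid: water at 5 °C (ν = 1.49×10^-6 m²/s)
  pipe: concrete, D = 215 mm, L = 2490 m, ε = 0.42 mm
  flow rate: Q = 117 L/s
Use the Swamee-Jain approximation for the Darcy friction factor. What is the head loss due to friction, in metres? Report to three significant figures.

V = 4Q/(πD²) = 4·0.117/(π·0.215²) = 3.223 m/s
Re = VD/ν = 3.223·0.215/1.49×10^-6 = 4.65×10^5 → turbulent
ε/D = 0.42/215 = 0.00195
Swamee-Jain: f = 0.02379
h_f = f(L/D)V²/(2g) = 0.02379·(2490/0.215)·3.223²/(2·9.81) = 145.9 m

h_f ≈ 146 m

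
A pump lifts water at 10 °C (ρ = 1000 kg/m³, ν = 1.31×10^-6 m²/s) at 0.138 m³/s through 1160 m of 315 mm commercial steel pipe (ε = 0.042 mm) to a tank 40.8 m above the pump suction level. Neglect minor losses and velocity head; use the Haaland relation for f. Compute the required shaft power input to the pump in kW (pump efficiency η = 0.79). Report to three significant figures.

V = 4Q/(πD²) = 1.771 m/s; Re = 4.26×10^5; ε/D = 1.33×10^-4; f = 0.01488
h_f = f(L/D)V²/2g = 8.757 m
Total head H = z + h_f = 40.8 + 8.757 = 49.56 m
P_hyd = ρgQH = 1000·9.81·0.138·49.56 = 67.09 kW
P_shaft = P_hyd/η = 67.09/0.79 = 84.92 kW

P_shaft ≈ 84.9 kW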